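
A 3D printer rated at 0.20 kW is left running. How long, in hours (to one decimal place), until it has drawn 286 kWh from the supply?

Hours = 286 kWh ÷ 0.2 kW = 1430.0 h

1430.0 h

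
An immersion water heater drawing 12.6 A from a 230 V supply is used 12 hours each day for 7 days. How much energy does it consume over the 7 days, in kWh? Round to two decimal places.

Power = 12.6 A × 230 V = 2898 W = 2.898 kW
Runtime = 12 h/day × 7 days = 84 h
Energy = 2.898 kW × 84 h = 243.432 kWh ≈ 243.43 kWh

243.43 kWh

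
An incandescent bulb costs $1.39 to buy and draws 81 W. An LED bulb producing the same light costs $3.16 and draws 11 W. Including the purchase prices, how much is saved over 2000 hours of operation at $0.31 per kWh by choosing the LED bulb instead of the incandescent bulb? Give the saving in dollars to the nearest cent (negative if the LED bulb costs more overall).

$41.63

incandescent bulb: $1.39 + (81/1000) kW × 2000 h × $0.31 = $1.39 + $50.22 = $51.61
LED bulb: $3.16 + (11/1000) kW × 2000 h × $0.31 = $3.16 + $6.82 = $9.98
Saving = $51.61 − $9.98 = $41.63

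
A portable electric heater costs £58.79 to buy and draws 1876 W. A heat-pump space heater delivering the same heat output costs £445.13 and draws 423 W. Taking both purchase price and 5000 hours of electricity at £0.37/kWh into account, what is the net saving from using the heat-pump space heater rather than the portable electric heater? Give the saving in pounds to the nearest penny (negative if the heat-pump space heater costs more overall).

£2301.71

portable electric heater: £58.79 + (1876/1000) kW × 5000 h × £0.37 = £58.79 + £3470.6 = £3529.39
heat-pump space heater: £445.13 + (423/1000) kW × 5000 h × £0.37 = £445.13 + £782.55 = £1227.68
Saving = £3529.39 − £1227.68 = £2301.71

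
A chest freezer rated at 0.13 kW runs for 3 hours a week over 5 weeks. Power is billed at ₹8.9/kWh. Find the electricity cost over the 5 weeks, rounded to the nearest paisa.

Runtime = 3 h/week × 5 weeks = 15 h
Energy = 0.13 kW × 15 h = 1.95 kWh
Cost = 1.95 kWh × ₹8.9/kWh = ₹17.36

₹17.36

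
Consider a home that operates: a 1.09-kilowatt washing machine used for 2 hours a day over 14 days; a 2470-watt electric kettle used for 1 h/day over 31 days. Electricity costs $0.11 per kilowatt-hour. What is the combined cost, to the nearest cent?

$11.78

washing machine: Runtime = 2 h/day × 14 days = 28 h
washing machine: 1.09 kW × 28 h = 30.52 kWh
electric kettle: Runtime = 1 h/day × 31 days = 31 h
electric kettle: 2.47 kW × 31 h = 76.57 kWh
Total energy = 107.09 kWh
Cost = 107.09 × $0.11 = $11.78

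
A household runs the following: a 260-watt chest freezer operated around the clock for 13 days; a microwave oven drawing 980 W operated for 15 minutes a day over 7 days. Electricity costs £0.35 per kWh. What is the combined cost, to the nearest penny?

chest freezer: Runtime = 24 h × 13 = 312 h
chest freezer: 0.26 kW × 312 h = 81.12 kWh
microwave oven: Runtime = 15 min × 7 = 105 min = 1.75 h
microwave oven: 0.98 kW × 1.75 h = 1.715 kWh
Total energy = 82.835 kWh
Cost = 82.835 × £0.35 = £28.99

£28.99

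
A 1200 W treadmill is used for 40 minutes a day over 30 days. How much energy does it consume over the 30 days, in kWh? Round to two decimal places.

24.00 kWh

Runtime = 40 min × 30 = 1200 min = 20 h
Energy = 1.2 kW × 20 h = 24 kWh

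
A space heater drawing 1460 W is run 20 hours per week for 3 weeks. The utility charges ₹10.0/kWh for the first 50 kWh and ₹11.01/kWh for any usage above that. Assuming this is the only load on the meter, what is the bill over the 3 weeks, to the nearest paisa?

₹913.98

Runtime = 20 h/week × 3 weeks = 60 h
Energy = 1.46 kW × 60 h = 87.6 kWh
Tier 1 (0–50 kWh): 50 × ₹10.0 = ₹500
Above 50 kWh: 37.6 × ₹11.01 = ₹413.976
Bill = ₹913.98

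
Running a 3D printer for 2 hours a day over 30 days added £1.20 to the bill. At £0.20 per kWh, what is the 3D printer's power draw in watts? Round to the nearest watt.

Energy = £1.20 ÷ £0.20/kWh = 6 kWh
Runtime = 2 h/day × 30 days = 60 h
Power = 6 kWh ÷ 60 h = 0.1 kW = 100 W

100 W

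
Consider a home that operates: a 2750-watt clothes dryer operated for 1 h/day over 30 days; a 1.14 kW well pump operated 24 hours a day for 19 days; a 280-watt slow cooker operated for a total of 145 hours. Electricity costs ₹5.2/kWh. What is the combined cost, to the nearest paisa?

clothes dryer: Runtime = 1 h/day × 30 days = 30 h
clothes dryer: 2.75 kW × 30 h = 82.5 kWh
well pump: Runtime = 24 h × 19 = 456 h
well pump: 1.14 kW × 456 h = 519.84 kWh
slow cooker: 0.28 kW × 145 h = 40.6 kWh
Total energy = 642.94 kWh
Cost = 642.94 × ₹5.2 = ₹3343.29

₹3343.29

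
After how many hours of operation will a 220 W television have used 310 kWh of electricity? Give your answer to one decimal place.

1409.1 h

Hours = 310 kWh ÷ 0.22 kW = 1409.1 h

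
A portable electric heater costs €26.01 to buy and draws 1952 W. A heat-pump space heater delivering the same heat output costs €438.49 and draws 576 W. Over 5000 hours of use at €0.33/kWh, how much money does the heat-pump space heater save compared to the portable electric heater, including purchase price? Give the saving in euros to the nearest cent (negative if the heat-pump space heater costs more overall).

portable electric heater: €26.01 + (1952/1000) kW × 5000 h × €0.33 = €26.01 + €3220.8 = €3246.81
heat-pump space heater: €438.49 + (576/1000) kW × 5000 h × €0.33 = €438.49 + €950.4 = €1388.89
Saving = €3246.81 − €1388.89 = €1857.92

€1857.92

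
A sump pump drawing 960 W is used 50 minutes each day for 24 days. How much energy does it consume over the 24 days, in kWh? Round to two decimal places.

Runtime = 50 min × 24 = 1200 min = 20 h
Energy = 0.96 kW × 20 h = 19.2 kWh

19.20 kWh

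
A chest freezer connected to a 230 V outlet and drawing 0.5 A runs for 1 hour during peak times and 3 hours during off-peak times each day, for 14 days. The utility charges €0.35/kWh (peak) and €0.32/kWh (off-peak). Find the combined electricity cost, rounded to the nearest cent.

€2.11

Power = 0.5 A × 230 V = 115 W = 0.115 kW
Peak energy = 0.115 kW × 1 h × 14 = 1.61 kWh
Off-peak energy = 0.115 kW × 3 h × 14 = 4.83 kWh
Cost = 1.61 × €0.35 + 4.83 × €0.32 = €0.5635 + €1.5456 = €2.11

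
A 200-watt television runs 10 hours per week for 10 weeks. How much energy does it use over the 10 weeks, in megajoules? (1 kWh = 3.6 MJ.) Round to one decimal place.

Runtime = 10 h/week × 10 weeks = 100 h
Energy = 0.2 kW × 100 h = 20 kWh
= 20 × 3.6 MJ = 72.0 MJ

72.0 MJ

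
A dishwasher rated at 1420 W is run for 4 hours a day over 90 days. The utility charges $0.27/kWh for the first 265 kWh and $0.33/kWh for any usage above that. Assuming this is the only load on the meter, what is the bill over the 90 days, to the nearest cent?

$152.80

Runtime = 4 h/day × 90 days = 360 h
Energy = 1.42 kW × 360 h = 511.2 kWh
Tier 1 (0–265 kWh): 265 × $0.27 = $71.55
Above 265 kWh: 246.2 × $0.33 = $81.246
Bill = $152.80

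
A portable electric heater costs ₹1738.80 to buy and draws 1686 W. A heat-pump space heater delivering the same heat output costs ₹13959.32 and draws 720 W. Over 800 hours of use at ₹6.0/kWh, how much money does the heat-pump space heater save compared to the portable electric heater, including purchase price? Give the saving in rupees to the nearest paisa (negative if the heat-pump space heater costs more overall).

portable electric heater: ₹1738.80 + (1686/1000) kW × 800 h × ₹6.0 = ₹1738.80 + ₹8092.8 = ₹9831.6
heat-pump space heater: ₹13959.32 + (720/1000) kW × 800 h × ₹6.0 = ₹13959.32 + ₹3456 = ₹17415.32
Saving = ₹9831.6 − ₹17415.32 = −₹7583.72

-₹7583.72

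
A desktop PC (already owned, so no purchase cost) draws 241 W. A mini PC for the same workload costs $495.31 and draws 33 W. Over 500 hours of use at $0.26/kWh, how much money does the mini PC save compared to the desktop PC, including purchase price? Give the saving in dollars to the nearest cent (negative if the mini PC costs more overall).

-$468.27

desktop PC: $0.00 + (241/1000) kW × 500 h × $0.26 = $0.00 + $31.33 = $31.33
mini PC: $495.31 + (33/1000) kW × 500 h × $0.26 = $495.31 + $4.29 = $499.6
Saving = $31.33 − $499.6 = −$468.27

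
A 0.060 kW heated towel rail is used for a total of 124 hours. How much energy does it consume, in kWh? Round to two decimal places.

7.44 kWh

Energy = 0.06 kW × 124 h = 7.44 kWh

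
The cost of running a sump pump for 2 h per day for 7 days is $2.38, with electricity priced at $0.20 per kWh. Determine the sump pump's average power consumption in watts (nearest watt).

Energy = $2.38 ÷ $0.20/kWh = 11.9 kWh
Runtime = 2 h/day × 7 days = 14 h
Power = 11.9 kWh ÷ 14 h = 0.85 kW = 850 W

850 W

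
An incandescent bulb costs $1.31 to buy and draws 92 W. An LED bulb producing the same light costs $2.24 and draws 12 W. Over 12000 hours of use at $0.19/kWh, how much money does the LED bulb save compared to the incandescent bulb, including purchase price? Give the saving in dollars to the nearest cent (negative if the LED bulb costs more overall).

$181.47

incandescent bulb: $1.31 + (92/1000) kW × 12000 h × $0.19 = $1.31 + $209.76 = $211.07
LED bulb: $2.24 + (12/1000) kW × 12000 h × $0.19 = $2.24 + $27.36 = $29.6
Saving = $211.07 − $29.6 = $181.47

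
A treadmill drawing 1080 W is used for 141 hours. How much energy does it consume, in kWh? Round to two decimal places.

Energy = 1.08 kW × 141 h = 152.28 kWh

152.28 kWh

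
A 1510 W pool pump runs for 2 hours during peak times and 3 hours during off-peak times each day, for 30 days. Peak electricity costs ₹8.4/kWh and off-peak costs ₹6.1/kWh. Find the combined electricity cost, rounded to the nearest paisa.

Peak energy = 1.51 kW × 2 h × 30 = 90.6 kWh
Off-peak energy = 1.51 kW × 3 h × 30 = 135.9 kWh
Cost = 90.6 × ₹8.4 + 135.9 × ₹6.1 = ₹761.04 + ₹828.99 = ₹1590.03

₹1590.03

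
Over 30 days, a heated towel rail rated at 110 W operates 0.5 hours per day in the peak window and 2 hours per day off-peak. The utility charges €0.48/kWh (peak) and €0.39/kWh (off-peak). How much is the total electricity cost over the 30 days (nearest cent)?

€3.37

Peak energy = 0.11 kW × 0.5 h × 30 = 1.65 kWh
Off-peak energy = 0.11 kW × 2 h × 30 = 6.6 kWh
Cost = 1.65 × €0.48 + 6.6 × €0.39 = €0.792 + €2.574 = €3.37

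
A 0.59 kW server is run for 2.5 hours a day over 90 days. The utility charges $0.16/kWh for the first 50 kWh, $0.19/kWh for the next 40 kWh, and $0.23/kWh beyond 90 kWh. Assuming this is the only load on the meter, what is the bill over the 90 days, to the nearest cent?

$25.43

Runtime = 2.5 h/day × 90 days = 225 h
Energy = 0.59 kW × 225 h = 132.75 kWh
Tier 1 (0–50 kWh): 50 × $0.16 = $8
Tier 2 (50–90 kWh): 40 × $0.19 = $7.6
Above 90 kWh: 42.75 × $0.23 = $9.8325
Bill = $25.43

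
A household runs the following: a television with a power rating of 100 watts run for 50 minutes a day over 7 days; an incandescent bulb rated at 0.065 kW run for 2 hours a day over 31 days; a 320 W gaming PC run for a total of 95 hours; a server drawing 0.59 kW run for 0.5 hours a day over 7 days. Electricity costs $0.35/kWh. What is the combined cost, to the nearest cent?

$12.98

television: Runtime = 50 min × 7 = 350 min = 5.833333… h
television: 0.1 kW × 5.833333… h = 0.583333… kWh
incandescent bulb: Runtime = 2 h/day × 31 days = 62 h
incandescent bulb: 0.065 kW × 62 h = 4.03 kWh
gaming PC: 0.32 kW × 95 h = 30.4 kWh
server: Runtime = 0.5 h/day × 7 days = 3.5 h
server: 0.59 kW × 3.5 h = 2.065 kWh
Total energy = 37.078333… kWh
Cost = 37.078333… × $0.35 = $12.98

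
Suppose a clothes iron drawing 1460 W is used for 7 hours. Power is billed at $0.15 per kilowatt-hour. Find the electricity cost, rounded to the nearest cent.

Energy = 1.46 kW × 7 h = 10.22 kWh
Cost = 10.22 kWh × $0.15/kWh = $1.53

$1.53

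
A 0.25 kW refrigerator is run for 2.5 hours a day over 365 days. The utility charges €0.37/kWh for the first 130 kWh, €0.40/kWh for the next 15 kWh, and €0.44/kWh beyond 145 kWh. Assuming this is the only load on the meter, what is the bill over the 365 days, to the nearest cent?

€90.68

Runtime = 2.5 h/day × 365 days = 912.5 h
Energy = 0.25 kW × 912.5 h = 228.125 kWh
Tier 1 (0–130 kWh): 130 × €0.37 = €48.1
Tier 2 (130–145 kWh): 15 × €0.40 = €6
Above 145 kWh: 83.125 × €0.44 = €36.575
Bill = €90.68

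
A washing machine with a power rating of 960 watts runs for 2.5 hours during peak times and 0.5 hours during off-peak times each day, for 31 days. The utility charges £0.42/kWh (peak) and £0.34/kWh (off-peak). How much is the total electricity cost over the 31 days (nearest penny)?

£36.31

Peak energy = 0.96 kW × 2.5 h × 31 = 74.4 kWh
Off-peak energy = 0.96 kW × 0.5 h × 31 = 14.88 kWh
Cost = 74.4 × £0.42 + 14.88 × £0.34 = £31.248 + £5.0592 = £36.31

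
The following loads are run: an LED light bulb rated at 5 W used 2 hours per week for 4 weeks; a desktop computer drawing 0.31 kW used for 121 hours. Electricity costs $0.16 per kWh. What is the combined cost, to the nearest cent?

LED light bulb: Runtime = 2 h/week × 4 weeks = 8 h
LED light bulb: 0.005 kW × 8 h = 0.04 kWh
desktop computer: 0.31 kW × 121 h = 37.51 kWh
Total energy = 37.55 kWh
Cost = 37.55 × $0.16 = $6.01

$6.01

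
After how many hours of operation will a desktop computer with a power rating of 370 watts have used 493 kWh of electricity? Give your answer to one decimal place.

1332.4 h

Hours = 493 kWh ÷ 0.37 kW = 1332.4 h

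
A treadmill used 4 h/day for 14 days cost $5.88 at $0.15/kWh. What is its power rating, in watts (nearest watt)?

700 W

Energy = $5.88 ÷ $0.15/kWh = 39.2 kWh
Runtime = 4 h/day × 14 days = 56 h
Power = 39.2 kWh ÷ 56 h = 0.7 kW = 700 W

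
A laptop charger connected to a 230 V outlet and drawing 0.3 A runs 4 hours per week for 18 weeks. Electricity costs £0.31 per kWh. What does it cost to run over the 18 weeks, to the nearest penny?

£1.54

Power = 0.3 A × 230 V = 69 W = 0.069 kW
Runtime = 4 h/week × 18 weeks = 72 h
Energy = 0.069 kW × 72 h = 4.968 kWh
Cost = 4.968 kWh × £0.31/kWh = £1.54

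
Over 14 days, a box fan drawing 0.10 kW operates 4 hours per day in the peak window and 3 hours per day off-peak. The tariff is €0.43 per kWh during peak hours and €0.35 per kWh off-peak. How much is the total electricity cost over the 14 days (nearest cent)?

€3.88

Peak energy = 0.1 kW × 4 h × 14 = 5.6 kWh
Off-peak energy = 0.1 kW × 3 h × 14 = 4.2 kWh
Cost = 5.6 × €0.43 + 4.2 × €0.35 = €2.408 + €1.47 = €3.88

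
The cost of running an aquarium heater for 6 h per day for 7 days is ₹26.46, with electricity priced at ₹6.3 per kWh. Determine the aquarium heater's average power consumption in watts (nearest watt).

100 W

Energy = ₹26.46 ÷ ₹6.3/kWh = 4.2 kWh
Runtime = 6 h/day × 7 days = 42 h
Power = 4.2 kWh ÷ 42 h = 0.1 kW = 100 W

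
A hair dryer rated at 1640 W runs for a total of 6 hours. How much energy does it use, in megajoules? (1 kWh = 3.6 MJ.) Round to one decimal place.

Energy = 1.64 kW × 6 h = 9.84 kWh
= 9.84 × 3.6 MJ = 35.4 MJ

35.4 MJ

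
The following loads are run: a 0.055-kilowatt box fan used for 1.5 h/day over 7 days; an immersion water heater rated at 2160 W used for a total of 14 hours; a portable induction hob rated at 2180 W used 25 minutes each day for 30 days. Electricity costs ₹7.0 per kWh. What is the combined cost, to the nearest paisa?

box fan: Runtime = 1.5 h/day × 7 days = 10.5 h
box fan: 0.055 kW × 10.5 h = 0.5775 kWh
immersion water heater: 2.16 kW × 14 h = 30.24 kWh
portable induction hob: Runtime = 25 min × 30 = 750 min = 12.5 h
portable induction hob: 2.18 kW × 12.5 h = 27.25 kWh
Total energy = 58.0675 kWh
Cost = 58.0675 × ₹7.0 = ₹406.47

₹406.47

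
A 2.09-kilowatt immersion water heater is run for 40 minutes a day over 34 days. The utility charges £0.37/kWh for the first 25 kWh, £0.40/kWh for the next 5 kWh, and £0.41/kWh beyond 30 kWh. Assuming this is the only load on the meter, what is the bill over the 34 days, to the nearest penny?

£18.37

Runtime = 40 min × 34 = 1360 min = 22.666666… h
Energy = 2.09 kW × 22.666666… h = 47.373333… kWh
Tier 1 (0–25 kWh): 25 × £0.37 = £9.25
Tier 2 (25–30 kWh): 5 × £0.40 = £2
Above 30 kWh: 17.373333… × £0.41 = £7.123066…
Bill = £18.37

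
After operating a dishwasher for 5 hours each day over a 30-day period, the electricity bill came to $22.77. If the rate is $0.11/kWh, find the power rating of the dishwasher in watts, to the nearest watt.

Energy = $22.77 ÷ $0.11/kWh = 207 kWh
Runtime = 5 h/day × 30 days = 150 h
Power = 207 kWh ÷ 150 h = 1.38 kW = 1380 W

1380 W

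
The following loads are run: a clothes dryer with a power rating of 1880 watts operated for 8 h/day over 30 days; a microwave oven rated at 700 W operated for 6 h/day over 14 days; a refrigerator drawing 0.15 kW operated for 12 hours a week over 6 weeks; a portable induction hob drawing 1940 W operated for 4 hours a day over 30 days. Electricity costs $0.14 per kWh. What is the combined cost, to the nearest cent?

clothes dryer: Runtime = 8 h/day × 30 days = 240 h
clothes dryer: 1.88 kW × 240 h = 451.2 kWh
microwave oven: Runtime = 6 h/day × 14 days = 84 h
microwave oven: 0.7 kW × 84 h = 58.8 kWh
refrigerator: Runtime = 12 h/week × 6 weeks = 72 h
refrigerator: 0.15 kW × 72 h = 10.8 kWh
portable induction hob: Runtime = 4 h/day × 30 days = 120 h
portable induction hob: 1.94 kW × 120 h = 232.8 kWh
Total energy = 753.6 kWh
Cost = 753.6 × $0.14 = $105.50

$105.50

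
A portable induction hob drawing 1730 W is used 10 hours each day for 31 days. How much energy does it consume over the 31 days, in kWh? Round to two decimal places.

536.30 kWh

Runtime = 10 h/day × 31 days = 310 h
Energy = 1.73 kW × 310 h = 536.3 kWh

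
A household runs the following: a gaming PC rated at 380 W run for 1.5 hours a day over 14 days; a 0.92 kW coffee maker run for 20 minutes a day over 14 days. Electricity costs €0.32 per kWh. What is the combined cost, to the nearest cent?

gaming PC: Runtime = 1.5 h/day × 14 days = 21 h
gaming PC: 0.38 kW × 21 h = 7.98 kWh
coffee maker: Runtime = 20 min × 14 = 280 min = 4.666666… h
coffee maker: 0.92 kW × 4.666666… h = 4.293333… kWh
Total energy = 12.273333… kWh
Cost = 12.273333… × €0.32 = €3.93

€3.93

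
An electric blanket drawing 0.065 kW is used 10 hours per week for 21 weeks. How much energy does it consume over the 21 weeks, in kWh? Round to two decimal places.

13.65 kWh

Runtime = 10 h/week × 21 weeks = 210 h
Energy = 0.065 kW × 210 h = 13.65 kWh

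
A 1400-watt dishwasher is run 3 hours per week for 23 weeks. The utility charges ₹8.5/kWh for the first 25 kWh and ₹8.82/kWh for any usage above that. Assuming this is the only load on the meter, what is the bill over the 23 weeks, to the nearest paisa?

₹844.01

Runtime = 3 h/week × 23 weeks = 69 h
Energy = 1.4 kW × 69 h = 96.6 kWh
Tier 1 (0–25 kWh): 25 × ₹8.5 = ₹212.5
Above 25 kWh: 71.6 × ₹8.82 = ₹631.512
Bill = ₹844.01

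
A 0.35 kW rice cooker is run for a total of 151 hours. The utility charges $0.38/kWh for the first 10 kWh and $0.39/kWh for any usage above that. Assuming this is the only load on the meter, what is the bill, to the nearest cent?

Energy = 0.35 kW × 151 h = 52.85 kWh
Tier 1 (0–10 kWh): 10 × $0.38 = $3.8
Above 10 kWh: 42.85 × $0.39 = $16.7115
Bill = $20.51

$20.51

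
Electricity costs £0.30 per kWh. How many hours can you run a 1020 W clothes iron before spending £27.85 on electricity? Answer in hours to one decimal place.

Energy available = £27.85 ÷ £0.30/kWh = 92.8333 kWh
Hours = 92.8333 kWh ÷ 1.02 kW = 91.0 h

91.0 h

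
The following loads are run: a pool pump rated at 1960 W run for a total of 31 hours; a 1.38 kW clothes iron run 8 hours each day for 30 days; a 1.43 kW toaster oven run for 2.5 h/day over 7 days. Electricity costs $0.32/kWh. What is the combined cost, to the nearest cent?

pool pump: 1.96 kW × 31 h = 60.76 kWh
clothes iron: Runtime = 8 h/day × 30 days = 240 h
clothes iron: 1.38 kW × 240 h = 331.2 kWh
toaster oven: Runtime = 2.5 h/day × 7 days = 17.5 h
toaster oven: 1.43 kW × 17.5 h = 25.025 kWh
Total energy = 416.985 kWh
Cost = 416.985 × $0.32 = $133.44

$133.44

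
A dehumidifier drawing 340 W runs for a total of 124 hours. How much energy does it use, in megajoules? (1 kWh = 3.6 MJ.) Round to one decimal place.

151.8 MJ

Energy = 0.34 kW × 124 h = 42.16 kWh
= 42.16 × 3.6 MJ = 151.8 MJ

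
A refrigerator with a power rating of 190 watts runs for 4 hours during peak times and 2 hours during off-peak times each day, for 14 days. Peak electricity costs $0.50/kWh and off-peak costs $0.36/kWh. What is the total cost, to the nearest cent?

Peak energy = 0.19 kW × 4 h × 14 = 10.64 kWh
Off-peak energy = 0.19 kW × 2 h × 14 = 5.32 kWh
Cost = 10.64 × $0.50 + 5.32 × $0.36 = $5.32 + $1.9152 = $7.24

$7.24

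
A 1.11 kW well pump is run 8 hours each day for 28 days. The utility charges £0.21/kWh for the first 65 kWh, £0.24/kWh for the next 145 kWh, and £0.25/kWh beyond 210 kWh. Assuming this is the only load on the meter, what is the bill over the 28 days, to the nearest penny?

£58.11

Runtime = 8 h/day × 28 days = 224 h
Energy = 1.11 kW × 224 h = 248.64 kWh
Tier 1 (0–65 kWh): 65 × £0.21 = £13.65
Tier 2 (65–210 kWh): 145 × £0.24 = £34.8
Above 210 kWh: 38.64 × £0.25 = £9.66
Bill = £58.11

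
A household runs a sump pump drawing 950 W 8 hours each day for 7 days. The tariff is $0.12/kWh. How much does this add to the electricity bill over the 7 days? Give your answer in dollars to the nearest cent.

Runtime = 8 h/day × 7 days = 56 h
Energy = 0.95 kW × 56 h = 53.2 kWh
Cost = 53.2 kWh × $0.12/kWh = $6.38

$6.38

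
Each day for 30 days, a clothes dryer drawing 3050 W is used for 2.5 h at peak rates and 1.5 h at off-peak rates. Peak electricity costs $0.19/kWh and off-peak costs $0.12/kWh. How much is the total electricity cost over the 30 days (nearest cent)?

$59.93

Peak energy = 3.05 kW × 2.5 h × 30 = 228.75 kWh
Off-peak energy = 3.05 kW × 1.5 h × 30 = 137.25 kWh
Cost = 228.75 × $0.19 + 137.25 × $0.12 = $43.4625 + $16.47 = $59.93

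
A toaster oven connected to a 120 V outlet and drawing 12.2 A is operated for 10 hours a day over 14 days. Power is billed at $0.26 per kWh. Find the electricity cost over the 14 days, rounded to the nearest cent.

$53.29

Power = 12.2 A × 120 V = 1464 W = 1.464 kW
Runtime = 10 h/day × 14 days = 140 h
Energy = 1.464 kW × 140 h = 204.96 kWh
Cost = 204.96 kWh × $0.26/kWh = $53.29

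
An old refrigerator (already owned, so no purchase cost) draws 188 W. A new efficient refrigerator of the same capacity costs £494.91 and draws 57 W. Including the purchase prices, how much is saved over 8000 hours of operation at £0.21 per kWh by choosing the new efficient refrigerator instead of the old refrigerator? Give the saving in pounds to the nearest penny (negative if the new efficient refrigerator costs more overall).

-£274.83

old refrigerator: £0.00 + (188/1000) kW × 8000 h × £0.21 = £0.00 + £315.84 = £315.84
new efficient refrigerator: £494.91 + (57/1000) kW × 8000 h × £0.21 = £494.91 + £95.76 = £590.67
Saving = £315.84 − £590.67 = −£274.83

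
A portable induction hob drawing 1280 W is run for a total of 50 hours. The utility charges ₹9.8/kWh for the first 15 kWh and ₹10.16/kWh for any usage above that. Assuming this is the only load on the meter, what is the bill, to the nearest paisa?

Energy = 1.28 kW × 50 h = 64 kWh
Tier 1 (0–15 kWh): 15 × ₹9.8 = ₹147
Above 15 kWh: 49 × ₹10.16 = ₹497.84
Bill = ₹644.84

₹644.84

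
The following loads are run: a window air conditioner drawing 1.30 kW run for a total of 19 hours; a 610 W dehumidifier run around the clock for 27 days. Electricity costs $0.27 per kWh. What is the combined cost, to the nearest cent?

window air conditioner: 1.3 kW × 19 h = 24.7 kWh
dehumidifier: Runtime = 24 h × 27 = 648 h
dehumidifier: 0.61 kW × 648 h = 395.28 kWh
Total energy = 419.98 kWh
Cost = 419.98 × $0.27 = $113.39

$113.39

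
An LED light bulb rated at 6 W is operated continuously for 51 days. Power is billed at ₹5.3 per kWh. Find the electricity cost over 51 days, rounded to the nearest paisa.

Runtime = 24 h × 51 = 1224 h
Energy = 0.006 kW × 1224 h = 7.344 kWh
Cost = 7.344 kWh × ₹5.3/kWh = ₹38.92

₹38.92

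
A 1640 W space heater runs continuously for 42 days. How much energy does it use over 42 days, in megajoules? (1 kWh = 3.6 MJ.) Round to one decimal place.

5951.2 MJ

Runtime = 24 h × 42 = 1008 h
Energy = 1.64 kW × 1008 h = 1653.12 kWh
= 1653.12 × 3.6 MJ = 5951.2 MJ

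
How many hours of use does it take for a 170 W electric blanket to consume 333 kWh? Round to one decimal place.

Hours = 333 kWh ÷ 0.17 kW = 1958.8 h

1958.8 h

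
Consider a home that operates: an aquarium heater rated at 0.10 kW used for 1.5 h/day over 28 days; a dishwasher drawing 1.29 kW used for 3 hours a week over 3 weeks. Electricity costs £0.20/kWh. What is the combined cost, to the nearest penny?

aquarium heater: Runtime = 1.5 h/day × 28 days = 42 h
aquarium heater: 0.1 kW × 42 h = 4.2 kWh
dishwasher: Runtime = 3 h/week × 3 weeks = 9 h
dishwasher: 1.29 kW × 9 h = 11.61 kWh
Total energy = 15.81 kWh
Cost = 15.81 × £0.20 = £3.16

£3.16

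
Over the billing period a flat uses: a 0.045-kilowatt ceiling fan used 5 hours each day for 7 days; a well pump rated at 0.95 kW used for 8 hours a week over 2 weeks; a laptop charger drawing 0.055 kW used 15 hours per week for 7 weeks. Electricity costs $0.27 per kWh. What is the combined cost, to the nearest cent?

$6.09

ceiling fan: Runtime = 5 h/day × 7 days = 35 h
ceiling fan: 0.045 kW × 35 h = 1.575 kWh
well pump: Runtime = 8 h/week × 2 weeks = 16 h
well pump: 0.95 kW × 16 h = 15.2 kWh
laptop charger: Runtime = 15 h/week × 7 weeks = 105 h
laptop charger: 0.055 kW × 105 h = 5.775 kWh
Total energy = 22.55 kWh
Cost = 22.55 × $0.27 = $6.09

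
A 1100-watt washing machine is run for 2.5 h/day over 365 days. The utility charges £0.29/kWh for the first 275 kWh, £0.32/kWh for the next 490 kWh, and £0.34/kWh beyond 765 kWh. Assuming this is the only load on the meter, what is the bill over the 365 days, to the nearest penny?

£317.73

Runtime = 2.5 h/day × 365 days = 912.5 h
Energy = 1.1 kW × 912.5 h = 1003.75 kWh
Tier 1 (0–275 kWh): 275 × £0.29 = £79.75
Tier 2 (275–765 kWh): 490 × £0.32 = £156.8
Above 765 kWh: 238.75 × £0.34 = £81.175
Bill = £317.73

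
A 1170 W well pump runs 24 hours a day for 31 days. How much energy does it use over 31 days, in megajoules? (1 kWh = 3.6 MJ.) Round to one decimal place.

Runtime = 24 h × 31 = 744 h
Energy = 1.17 kW × 744 h = 870.48 kWh
= 870.48 × 3.6 MJ = 3133.7 MJ

3133.7 MJ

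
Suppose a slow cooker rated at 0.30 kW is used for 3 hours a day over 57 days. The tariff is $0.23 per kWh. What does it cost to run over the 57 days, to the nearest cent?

$11.80

Runtime = 3 h/day × 57 days = 171 h
Energy = 0.3 kW × 171 h = 51.3 kWh
Cost = 51.3 kWh × $0.23/kWh = $11.80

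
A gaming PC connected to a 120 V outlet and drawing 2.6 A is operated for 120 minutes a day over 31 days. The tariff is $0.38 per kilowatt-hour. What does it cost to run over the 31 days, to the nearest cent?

Power = 2.6 A × 120 V = 312 W = 0.312 kW
Runtime = 120 min × 31 = 3720 min = 62 h
Energy = 0.312 kW × 62 h = 19.344 kWh
Cost = 19.344 kWh × $0.38/kWh = $7.35

$7.35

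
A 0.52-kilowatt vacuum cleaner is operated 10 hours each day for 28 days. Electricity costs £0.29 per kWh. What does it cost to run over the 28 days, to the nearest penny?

Runtime = 10 h/day × 28 days = 280 h
Energy = 0.52 kW × 280 h = 145.6 kWh
Cost = 145.6 kWh × £0.29/kWh = £42.22

£42.22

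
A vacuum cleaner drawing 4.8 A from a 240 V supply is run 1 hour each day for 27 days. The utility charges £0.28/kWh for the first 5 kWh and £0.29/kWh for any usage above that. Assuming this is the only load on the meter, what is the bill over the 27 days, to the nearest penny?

Power = 4.8 A × 240 V = 1152 W = 1.152 kW
Runtime = 1 h/day × 27 days = 27 h
Energy = 1.152 kW × 27 h = 31.104 kWh
Tier 1 (0–5 kWh): 5 × £0.28 = £1.4
Above 5 kWh: 26.104 × £0.29 = £7.57016
Bill = £8.97

£8.97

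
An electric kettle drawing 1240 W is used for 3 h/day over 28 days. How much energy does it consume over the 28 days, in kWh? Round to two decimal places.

104.16 kWh

Runtime = 3 h/day × 28 days = 84 h
Energy = 1.24 kW × 84 h = 104.16 kWh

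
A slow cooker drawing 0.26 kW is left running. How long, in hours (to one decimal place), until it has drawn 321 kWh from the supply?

Hours = 321 kWh ÷ 0.26 kW = 1234.6 h

1234.6 h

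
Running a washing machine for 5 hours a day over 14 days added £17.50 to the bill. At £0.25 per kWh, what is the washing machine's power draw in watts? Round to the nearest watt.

1000 W

Energy = £17.50 ÷ £0.25/kWh = 70 kWh
Runtime = 5 h/day × 14 days = 70 h
Power = 70 kWh ÷ 70 h = 1 kW = 1000 W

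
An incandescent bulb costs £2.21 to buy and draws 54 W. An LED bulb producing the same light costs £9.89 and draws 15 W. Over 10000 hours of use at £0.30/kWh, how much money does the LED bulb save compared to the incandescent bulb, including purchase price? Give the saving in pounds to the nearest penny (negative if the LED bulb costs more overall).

£109.32

incandescent bulb: £2.21 + (54/1000) kW × 10000 h × £0.30 = £2.21 + £162 = £164.21
LED bulb: £9.89 + (15/1000) kW × 10000 h × £0.30 = £9.89 + £45 = £54.89
Saving = £164.21 − £54.89 = £109.32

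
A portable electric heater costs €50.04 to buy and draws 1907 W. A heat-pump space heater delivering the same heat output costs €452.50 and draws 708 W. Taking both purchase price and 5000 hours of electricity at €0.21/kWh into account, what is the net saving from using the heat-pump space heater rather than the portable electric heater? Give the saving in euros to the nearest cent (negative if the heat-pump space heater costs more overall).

portable electric heater: €50.04 + (1907/1000) kW × 5000 h × €0.21 = €50.04 + €2002.35 = €2052.39
heat-pump space heater: €452.50 + (708/1000) kW × 5000 h × €0.21 = €452.50 + €743.4 = €1195.9
Saving = €2052.39 − €1195.9 = €856.49

€856.49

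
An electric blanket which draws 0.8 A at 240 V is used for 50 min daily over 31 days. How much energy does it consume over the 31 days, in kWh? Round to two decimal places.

4.96 kWh

Power = 0.8 A × 240 V = 192 W = 0.192 kW
Runtime = 50 min × 31 = 1550 min = 25.833333… h
Energy = 0.192 kW × 25.833333… h = 4.96 kWh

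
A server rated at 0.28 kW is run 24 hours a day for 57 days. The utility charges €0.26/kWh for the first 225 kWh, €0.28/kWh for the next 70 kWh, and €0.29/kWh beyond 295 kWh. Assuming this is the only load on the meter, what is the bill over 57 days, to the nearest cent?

€103.63

Runtime = 24 h × 57 = 1368 h
Energy = 0.28 kW × 1368 h = 383.04 kWh
Tier 1 (0–225 kWh): 225 × €0.26 = €58.5
Tier 2 (225–295 kWh): 70 × €0.28 = €19.6
Above 295 kWh: 88.04 × €0.29 = €25.5316
Bill = €103.63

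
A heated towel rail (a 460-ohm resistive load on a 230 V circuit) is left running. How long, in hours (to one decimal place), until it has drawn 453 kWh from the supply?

Power = V²/R = 230²/460 = 115 W = 0.115 kW
Hours = 453 kWh ÷ 0.115 kW = 3939.1 h

3939.1 h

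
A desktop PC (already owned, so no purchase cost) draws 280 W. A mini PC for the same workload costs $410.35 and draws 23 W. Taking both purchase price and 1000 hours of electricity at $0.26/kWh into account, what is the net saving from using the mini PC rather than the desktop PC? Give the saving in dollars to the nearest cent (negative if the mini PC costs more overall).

desktop PC: $0.00 + (280/1000) kW × 1000 h × $0.26 = $0.00 + $72.8 = $72.8
mini PC: $410.35 + (23/1000) kW × 1000 h × $0.26 = $410.35 + $5.98 = $416.33
Saving = $72.8 − $416.33 = −$343.53

-$343.53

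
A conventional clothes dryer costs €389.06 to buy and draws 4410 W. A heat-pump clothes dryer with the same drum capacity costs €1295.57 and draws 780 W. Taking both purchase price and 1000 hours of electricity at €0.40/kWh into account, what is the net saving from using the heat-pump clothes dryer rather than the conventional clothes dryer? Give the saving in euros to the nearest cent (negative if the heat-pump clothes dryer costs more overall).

€545.49

conventional clothes dryer: €389.06 + (4410/1000) kW × 1000 h × €0.40 = €389.06 + €1764 = €2153.06
heat-pump clothes dryer: €1295.57 + (780/1000) kW × 1000 h × €0.40 = €1295.57 + €312 = €1607.57
Saving = €2153.06 − €1607.57 = €545.49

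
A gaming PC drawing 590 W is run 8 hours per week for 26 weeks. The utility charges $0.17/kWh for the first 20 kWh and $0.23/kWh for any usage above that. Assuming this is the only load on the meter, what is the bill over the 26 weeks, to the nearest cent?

$27.03

Runtime = 8 h/week × 26 weeks = 208 h
Energy = 0.59 kW × 208 h = 122.72 kWh
Tier 1 (0–20 kWh): 20 × $0.17 = $3.4
Above 20 kWh: 102.72 × $0.23 = $23.6256
Bill = $27.03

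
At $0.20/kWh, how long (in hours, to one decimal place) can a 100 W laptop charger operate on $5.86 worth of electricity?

293.0 h

Energy available = $5.86 ÷ $0.20/kWh = 29.3 kWh
Hours = 29.3 kWh ÷ 0.1 kW = 293.0 h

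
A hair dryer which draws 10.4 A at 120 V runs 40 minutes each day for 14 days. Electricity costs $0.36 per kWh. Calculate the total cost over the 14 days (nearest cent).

$4.19

Power = 10.4 A × 120 V = 1248 W = 1.248 kW
Runtime = 40 min × 14 = 560 min = 9.333333… h
Energy = 1.248 kW × 9.333333… h = 11.648 kWh
Cost = 11.648 kWh × $0.36/kWh = $4.19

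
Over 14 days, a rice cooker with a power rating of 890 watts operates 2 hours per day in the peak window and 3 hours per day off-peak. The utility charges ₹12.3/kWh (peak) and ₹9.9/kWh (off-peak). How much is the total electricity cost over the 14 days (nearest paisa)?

Peak energy = 0.89 kW × 2 h × 14 = 24.92 kWh
Off-peak energy = 0.89 kW × 3 h × 14 = 37.38 kWh
Cost = 24.92 × ₹12.3 + 37.38 × ₹9.9 = ₹306.516 + ₹370.062 = ₹676.58

₹676.58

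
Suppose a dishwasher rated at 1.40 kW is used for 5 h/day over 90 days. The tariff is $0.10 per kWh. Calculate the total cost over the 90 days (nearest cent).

$63.00

Runtime = 5 h/day × 90 days = 450 h
Energy = 1.4 kW × 450 h = 630 kWh
Cost = 630 kWh × $0.10/kWh = $63.00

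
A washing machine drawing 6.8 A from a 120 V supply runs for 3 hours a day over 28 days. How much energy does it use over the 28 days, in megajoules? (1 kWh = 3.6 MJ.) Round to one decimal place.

Power = 6.8 A × 120 V = 816 W = 0.816 kW
Runtime = 3 h/day × 28 days = 84 h
Energy = 0.816 kW × 84 h = 68.544 kWh
= 68.544 × 3.6 MJ = 246.8 MJ

246.8 MJ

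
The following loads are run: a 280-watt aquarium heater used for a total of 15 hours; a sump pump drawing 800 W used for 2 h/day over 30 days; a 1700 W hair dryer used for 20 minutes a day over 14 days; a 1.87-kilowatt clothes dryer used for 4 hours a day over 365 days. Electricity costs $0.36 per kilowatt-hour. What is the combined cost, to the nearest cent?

aquarium heater: 0.28 kW × 15 h = 4.2 kWh
sump pump: Runtime = 2 h/day × 30 days = 60 h
sump pump: 0.8 kW × 60 h = 48 kWh
hair dryer: Runtime = 20 min × 14 = 280 min = 4.666666… h
hair dryer: 1.7 kW × 4.666666… h = 7.933333… kWh
clothes dryer: Runtime = 4 h/day × 365 days = 1460 h
clothes dryer: 1.87 kW × 1460 h = 2730.2 kWh
Total energy = 2790.333333… kWh
Cost = 2790.333333… × $0.36 = $1004.52

$1004.52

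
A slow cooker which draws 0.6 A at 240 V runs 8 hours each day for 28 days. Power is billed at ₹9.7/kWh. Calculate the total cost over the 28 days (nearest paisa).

Power = 0.6 A × 240 V = 144 W = 0.144 kW
Runtime = 8 h/day × 28 days = 224 h
Energy = 0.144 kW × 224 h = 32.256 kWh
Cost = 32.256 kWh × ₹9.7/kWh = ₹312.88

₹312.88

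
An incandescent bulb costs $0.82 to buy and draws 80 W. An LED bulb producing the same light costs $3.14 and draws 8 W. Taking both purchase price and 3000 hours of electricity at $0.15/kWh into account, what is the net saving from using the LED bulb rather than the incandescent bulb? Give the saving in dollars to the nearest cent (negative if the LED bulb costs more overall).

incandescent bulb: $0.82 + (80/1000) kW × 3000 h × $0.15 = $0.82 + $36 = $36.82
LED bulb: $3.14 + (8/1000) kW × 3000 h × $0.15 = $3.14 + $3.6 = $6.74
Saving = $36.82 − $6.74 = $30.08

$30.08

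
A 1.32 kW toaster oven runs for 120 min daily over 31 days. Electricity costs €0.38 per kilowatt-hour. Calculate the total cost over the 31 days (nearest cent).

Runtime = 120 min × 31 = 3720 min = 62 h
Energy = 1.32 kW × 62 h = 81.84 kWh
Cost = 81.84 kWh × €0.38/kWh = €31.10

€31.10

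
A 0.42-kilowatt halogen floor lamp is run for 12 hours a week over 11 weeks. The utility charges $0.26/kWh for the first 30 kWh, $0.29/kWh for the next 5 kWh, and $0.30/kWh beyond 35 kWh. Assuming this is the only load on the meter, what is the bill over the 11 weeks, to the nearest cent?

Runtime = 12 h/week × 11 weeks = 132 h
Energy = 0.42 kW × 132 h = 55.44 kWh
Tier 1 (0–30 kWh): 30 × $0.26 = $7.8
Tier 2 (30–35 kWh): 5 × $0.29 = $1.45
Above 35 kWh: 20.44 × $0.30 = $6.132
Bill = $15.38

$15.38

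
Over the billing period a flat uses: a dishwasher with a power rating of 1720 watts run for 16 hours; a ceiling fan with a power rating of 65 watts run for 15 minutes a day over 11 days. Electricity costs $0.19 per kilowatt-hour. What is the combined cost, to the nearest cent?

$5.26

dishwasher: 1.72 kW × 16 h = 27.52 kWh
ceiling fan: Runtime = 15 min × 11 = 165 min = 2.75 h
ceiling fan: 0.065 kW × 2.75 h = 0.17875 kWh
Total energy = 27.69875 kWh
Cost = 27.69875 × $0.19 = $5.26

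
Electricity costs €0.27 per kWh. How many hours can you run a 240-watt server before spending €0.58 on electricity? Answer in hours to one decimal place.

Energy available = €0.58 ÷ €0.27/kWh = 2.1481 kWh
Hours = 2.1481 kWh ÷ 0.24 kW = 9.0 h

9.0 h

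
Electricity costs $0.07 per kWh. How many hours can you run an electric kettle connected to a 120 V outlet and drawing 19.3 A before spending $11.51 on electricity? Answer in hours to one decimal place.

71.0 h

Power = 19.3 A × 120 V = 2316 W = 2.316 kW
Energy available = $11.51 ÷ $0.07/kWh = 164.4286 kWh
Hours = 164.4286 kWh ÷ 2.316 kW = 71.0 h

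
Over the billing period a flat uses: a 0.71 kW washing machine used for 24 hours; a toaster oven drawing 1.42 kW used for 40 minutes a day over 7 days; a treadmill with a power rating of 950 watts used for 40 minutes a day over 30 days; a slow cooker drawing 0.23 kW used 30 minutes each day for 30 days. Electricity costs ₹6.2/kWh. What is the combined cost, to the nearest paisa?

washing machine: 0.71 kW × 24 h = 17.04 kWh
toaster oven: Runtime = 40 min × 7 = 280 min = 4.666666… h
toaster oven: 1.42 kW × 4.666666… h = 6.626666… kWh
treadmill: Runtime = 40 min × 30 = 1200 min = 20 h
treadmill: 0.95 kW × 20 h = 19 kWh
slow cooker: Runtime = 30 min × 30 = 900 min = 15 h
slow cooker: 0.23 kW × 15 h = 3.45 kWh
Total energy = 46.116666… kWh
Cost = 46.116666… × ₹6.2 = ₹285.92

₹285.92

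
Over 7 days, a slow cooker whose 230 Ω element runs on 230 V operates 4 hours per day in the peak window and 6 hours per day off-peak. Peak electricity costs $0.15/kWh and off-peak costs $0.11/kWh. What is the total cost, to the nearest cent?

Power = V²/R = 230²/230 = 230 W = 0.23 kW
Peak energy = 0.23 kW × 4 h × 7 = 6.44 kWh
Off-peak energy = 0.23 kW × 6 h × 7 = 9.66 kWh
Cost = 6.44 × $0.15 + 9.66 × $0.11 = $0.966 + $1.0626 = $2.03

$2.03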